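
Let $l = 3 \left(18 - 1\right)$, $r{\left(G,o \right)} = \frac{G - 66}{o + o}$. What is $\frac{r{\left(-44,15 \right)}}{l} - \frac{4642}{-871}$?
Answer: $\frac{700645}{133263} \approx 5.2576$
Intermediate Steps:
$r{\left(G,o \right)} = \frac{-66 + G}{2 o}$
$l = 51$ ($l = 3 \cdot 17 = 51$)
$\frac{r{\left(-44,15 \right)}}{l} - \frac{4642}{-871} = \frac{\frac{1}{2} \cdot \frac{1}{15} \left(-66 - 44\right)}{51} - \frac{4642}{-871} = \frac{1}{2} \cdot \frac{1}{15} \left(-110\right) \frac{1}{51} - - \frac{4642}{871} = \left(- \frac{11}{3}\right) \frac{1}{51} + \frac{4642}{871} = - \frac{11}{153} + \frac{4642}{871} = \frac{700645}{133263}$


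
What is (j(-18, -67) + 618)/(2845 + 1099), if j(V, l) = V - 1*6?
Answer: 297/1972 ≈ 0.15061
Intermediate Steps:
j(V, l) = -6 + V (j(V, l) = V - 6 = -6 + V)
(j(-18, -67) + 618)/(2845 + 1099) = ((-6 - 18) + 618)/(2845 + 1099) = (-24 + 618)/3944 = 594*(1/3944) = 297/1972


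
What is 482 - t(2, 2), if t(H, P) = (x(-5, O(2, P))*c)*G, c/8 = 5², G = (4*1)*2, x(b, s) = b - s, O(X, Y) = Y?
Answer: 11682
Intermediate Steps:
G = 8 (G = 4*2 = 8)
c = 200 (c = 8*5² = 8*25 = 200)
t(H, P) = -8000 - 1600*P (t(H, P) = ((-5 - P)*200)*8 = (-1000 - 200*P)*8 = -8000 - 1600*P)
482 - t(2, 2) = 482 - (-8000 - 1600*2) = 482 - (-8000 - 3200) = 482 - 1*(-11200) = 482 + 11200 = 11682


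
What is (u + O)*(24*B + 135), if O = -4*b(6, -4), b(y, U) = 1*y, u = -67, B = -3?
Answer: -5733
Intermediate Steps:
b(y, U) = y
O = -24 (O = -4*6 = -24)
(u + O)*(24*B + 135) = (-67 - 24)*(24*(-3) + 135) = -91*(-72 + 135) = -91*63 = -5733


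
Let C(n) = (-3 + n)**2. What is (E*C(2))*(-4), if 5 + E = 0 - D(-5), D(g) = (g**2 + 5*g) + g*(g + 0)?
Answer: 120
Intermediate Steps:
D(g) = 2*g**2 + 5*g (D(g) = (g**2 + 5*g) + g*g = (g**2 + 5*g) + g**2 = 2*g**2 + 5*g)
E = -30 (E = -5 + (0 - (-5)*(5 + 2*(-5))) = -5 + (0 - (-5)*(5 - 10)) = -5 + (0 - (-5)*(-5)) = -5 + (0 - 1*25) = -5 + (0 - 25) = -5 - 25 = -30)
(E*C(2))*(-4) = -30*(-3 + 2)**2*(-4) = -30*(-1)**2*(-4) = -30*1*(-4) = -30*(-4) = 120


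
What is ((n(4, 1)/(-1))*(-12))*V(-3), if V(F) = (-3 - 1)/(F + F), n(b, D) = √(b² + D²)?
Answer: 8*√17 ≈ 32.985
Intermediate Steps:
n(b, D) = √(D² + b²)
V(F) = -2/F (V(F) = -4*1/(2*F) = -2/F)
((n(4, 1)/(-1))*(-12))*V(-3) = ((√(1² + 4²)/(-1))*(-12))*(-2/(-3)) = ((√(1 + 16)*(-1))*(-12))*(-2*(-⅓)) = ((√17*(-1))*(-12))*(⅔) = (-√17*(-12))*(⅔) = (12*√17)*(⅔) = 8*√17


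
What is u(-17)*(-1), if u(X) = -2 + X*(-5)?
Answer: -83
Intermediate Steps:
u(X) = -2 - 5*X
u(-17)*(-1) = (-2 - 5*(-17))*(-1) = (-2 + 85)*(-1) = 83*(-1) = -83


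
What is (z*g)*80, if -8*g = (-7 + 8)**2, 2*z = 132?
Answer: -660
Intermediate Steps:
z = 66 (z = (1/2)*132 = 66)
g = -1/8 (g = -(-7 + 8)**2/8 = -1/8*1**2 = -1/8*1 = -1/8 ≈ -0.12500)
(z*g)*80 = (66*(-1/8))*80 = -33/4*80 = -660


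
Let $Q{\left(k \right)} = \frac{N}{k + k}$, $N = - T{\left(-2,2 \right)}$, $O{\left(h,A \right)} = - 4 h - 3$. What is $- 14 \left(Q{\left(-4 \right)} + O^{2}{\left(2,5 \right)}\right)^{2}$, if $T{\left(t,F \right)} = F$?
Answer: $- \frac{1646575}{8} \approx -2.0582 \cdot 10^{5}$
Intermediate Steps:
$O{\left(h,A \right)} = -3 - 4 h$
$N = -2$ ($N = \left(-1\right) 2 = -2$)
$Q{\left(k \right)} = - \frac{1}{k}$ ($Q{\left(k \right)} = - \frac{2}{k + k} = - \frac{2}{2 k} = - 2 \frac{1}{2 k} = - \frac{1}{k}$)
$- 14 \left(Q{\left(-4 \right)} + O^{2}{\left(2,5 \right)}\right)^{2} = - 14 \left(- \frac{1}{-4} + \left(-3 - 8\right)^{2}\right)^{2} = - 14 \left(\left(-1\right) \left(- \frac{1}{4}\right) + \left(-3 - 8\right)^{2}\right)^{2} = - 14 \left(\frac{1}{4} + \left(-11\right)^{2}\right)^{2} = - 14 \left(\frac{1}{4} + 121\right)^{2} = - 14 \left(\frac{485}{4}\right)^{2} = \left(-14\right) \frac{235225}{16} = - \frac{1646575}{8}$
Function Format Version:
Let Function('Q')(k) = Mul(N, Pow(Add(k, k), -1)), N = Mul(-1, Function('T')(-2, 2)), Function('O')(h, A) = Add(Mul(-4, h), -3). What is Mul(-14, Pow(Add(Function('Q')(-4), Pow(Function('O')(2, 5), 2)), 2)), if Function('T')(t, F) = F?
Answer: Rational(-1646575, 8) ≈ -2.0582e+5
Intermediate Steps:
Function('O')(h, A) = Add(-3, Mul(-4, h))
N = -2 (N = Mul(-1, 2) = -2)
Function('Q')(k) = Mul(-1, Pow(k, -1)) (Function('Q')(k) = Mul(-2, Pow(Add(k, k), -1)) = Mul(-2, Pow(Mul(2, k), -1)) = Mul(-2, Mul(Rational(1, 2), Pow(k, -1))) = Mul(-1, Pow(k, -1)))
Mul(-14, Pow(Add(Function('Q')(-4), Pow(Function('O')(2, 5), 2)), 2)) = Mul(-14, Pow(Add(Mul(-1, Pow(-4, -1)), Pow(Add(-3, Mul(-4, 2)), 2)), 2)) = Mul(-14, Pow(Add(Mul(-1, Rational(-1, 4)), Pow(Add(-3, -8), 2)), 2)) = Mul(-14, Pow(Add(Rational(1, 4), Pow(-11, 2)), 2)) = Mul(-14, Pow(Add(Rational(1, 4), 121), 2)) = Mul(-14, Pow(Rational(485, 4), 2)) = Mul(-14, Rational(235225, 16)) = Rational(-1646575, 8)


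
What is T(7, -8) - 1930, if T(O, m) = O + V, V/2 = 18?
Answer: -1887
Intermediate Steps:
V = 36 (V = 2*18 = 36)
T(O, m) = 36 + O (T(O, m) = O + 36 = 36 + O)
T(7, -8) - 1930 = (36 + 7) - 1930 = 43 - 1930 = -1887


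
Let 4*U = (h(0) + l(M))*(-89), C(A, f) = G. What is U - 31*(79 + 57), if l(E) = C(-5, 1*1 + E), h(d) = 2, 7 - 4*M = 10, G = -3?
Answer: -16775/4 ≈ -4193.8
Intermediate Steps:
M = -¾ (M = 7/4 - ¼*10 = 7/4 - 5/2 = -¾ ≈ -0.75000)
C(A, f) = -3
l(E) = -3
U = 89/4 (U = ((2 - 3)*(-89))/4 = (-1*(-89))/4 = (¼)*89 = 89/4 ≈ 22.250)
U - 31*(79 + 57) = 89/4 - 31*(79 + 57) = 89/4 - 31*136 = 89/4 - 4216 = -16775/4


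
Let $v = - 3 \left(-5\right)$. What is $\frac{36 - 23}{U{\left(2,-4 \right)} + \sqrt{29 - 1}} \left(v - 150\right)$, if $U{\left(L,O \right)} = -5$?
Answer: $-2925 - 1170 \sqrt{7} \approx -6020.5$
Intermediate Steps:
$v = 15$ ($v = \left(-1\right) \left(-15\right) = 15$)
$\frac{36 - 23}{U{\left(2,-4 \right)} + \sqrt{29 - 1}} \left(v - 150\right) = \frac{36 - 23}{-5 + \sqrt{29 - 1}} \left(15 - 150\right) = \frac{13}{-5 + \sqrt{28}} \left(-135\right) = \frac{13}{-5 + 2 \sqrt{7}} \left(-135\right) = - \frac{1755}{-5 + 2 \sqrt{7}}$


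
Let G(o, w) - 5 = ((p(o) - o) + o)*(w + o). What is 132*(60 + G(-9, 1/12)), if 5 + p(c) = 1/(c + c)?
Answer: 261547/18 ≈ 14530.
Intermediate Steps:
p(c) = -5 + 1/(2*c) (p(c) = -5 + 1/(c + c) = -5 + 1/(2*c))
G(o, w) = 5 + (-5 + 1/(2*o))*(o + w) (G(o, w) = 5 + (((-5 + 1/(2*o)) - o) + o)*(w + o) = 5 + ((-5 + 1/(2*o) - o) + o)*(o + w) = 5 + (-5 + 1/(2*o))*(o + w))
132*(60 + G(-9, 1/12)) = 132*(60 + (11/2 - 5*(-9) - 5/12 + (1/2)*(1/12)/(-9))) = 132*(60 + (11/2 + 45 - 5/12 + (1/2)*(1*(1/12))*(-1/9))) = 132*(60 + (11/2 + 45 - 5*1/12 + (1/2)*(1/12)*(-1/9))) = 132*(60 + (11/2 + 45 - 5/12 - 1/216)) = 132*(60 + 10817/216) = 132*(23777/216) = 261547/18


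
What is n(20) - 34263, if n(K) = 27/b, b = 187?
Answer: -6407154/187 ≈ -34263.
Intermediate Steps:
n(K) = 27/187
n(20) - 34263 = 27/187 - 34263 = -6407154/187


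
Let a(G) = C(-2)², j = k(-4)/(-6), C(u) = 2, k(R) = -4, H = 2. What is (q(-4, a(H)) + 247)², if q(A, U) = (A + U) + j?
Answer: 552049/9 ≈ 61339.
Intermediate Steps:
j = ⅔ (j = -4/(-6) = -4*(-⅙) = ⅔ ≈ 0.66667)
a(G) = 4 (a(G) = 2² = 4)
q(A, U) = ⅔ + A + U (q(A, U) = (A + U) + ⅔ = ⅔ + A + U)
(q(-4, a(H)) + 247)² = ((⅔ - 4 + 4) + 247)² = (⅔ + 247)² = (743/3)² = 552049/9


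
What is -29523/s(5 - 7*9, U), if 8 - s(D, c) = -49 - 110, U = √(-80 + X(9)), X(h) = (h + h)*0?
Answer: -29523/167 ≈ -176.78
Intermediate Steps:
X(h) = 0 (X(h) = (2*h)*0 = 0)
U = 4*I*√5 (U = √(-80 + 0) = √(-80) = 4*I*√5 ≈ 8.9443*I)
s(D, c) = 167 (s(D, c) = 8 - (-49 - 110) = 8 - 1*(-159) = 8 + 159 = 167)
-29523/s(5 - 7*9, U) = -29523/167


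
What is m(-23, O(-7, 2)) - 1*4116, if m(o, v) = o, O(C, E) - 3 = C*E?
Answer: -4139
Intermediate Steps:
O(C, E) = 3 + C*E
m(-23, O(-7, 2)) - 1*4116 = -23 - 1*4116 = -23 - 4116 = -4139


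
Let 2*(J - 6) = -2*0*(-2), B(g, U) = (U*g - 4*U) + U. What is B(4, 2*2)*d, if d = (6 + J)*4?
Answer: 192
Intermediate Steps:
B(g, U) = -3*U + U*g (B(g, U) = (-4*U + U*g) + U = -3*U + U*g)
J = 6 (J = 6 + (-2*0*(-2))/2 = 6 + (0*(-2))/2 = 6 + (1/2)*0 = 6 + 0 = 6)
d = 48 (d = (6 + 6)*4 = 12*4 = 48)
B(4, 2*2)*d = ((2*2)*(-3 + 4))*48 = (4*1)*48 = 4*48 = 192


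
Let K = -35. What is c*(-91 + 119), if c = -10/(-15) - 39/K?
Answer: 748/15 ≈ 49.867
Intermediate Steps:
c = 187/105 (c = -10/(-15) - 39/(-35) = -10*(-1/15) - 39*(-1/35) = 2/3 + 39/35 = 187/105 ≈ 1.7810)
c*(-91 + 119) = 187*(-91 + 119)/105 = (187/105)*28 = 748/15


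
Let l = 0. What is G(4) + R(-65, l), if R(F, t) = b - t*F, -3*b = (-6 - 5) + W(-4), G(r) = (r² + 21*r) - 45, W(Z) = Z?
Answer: 60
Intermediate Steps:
G(r) = -45 + r² + 21*r
b = 5 (b = -((-6 - 5) - 4)/3 = -(-11 - 4)/3 = -⅓*(-15) = 5)
R(F, t) = 5 - F*t (R(F, t) = 5 - t*F = 5 - F*t)
G(4) + R(-65, l) = (-45 + 4² + 21*4) + (5 - 1*(-65)*0) = (-45 + 16 + 84) + (5 + 0) = 55 + 5 = 60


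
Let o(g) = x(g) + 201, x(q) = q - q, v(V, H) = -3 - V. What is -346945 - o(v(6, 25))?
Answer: -347146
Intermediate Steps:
x(q) = 0
o(g) = 201 (o(g) = 0 + 201 = 201)
-346945 - o(v(6, 25)) = -346945 - 1*201 = -346945 - 201 = -347146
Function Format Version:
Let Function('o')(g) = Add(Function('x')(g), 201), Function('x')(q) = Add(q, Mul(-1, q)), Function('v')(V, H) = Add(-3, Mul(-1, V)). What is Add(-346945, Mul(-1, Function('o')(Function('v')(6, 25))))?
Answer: -347146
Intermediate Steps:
Function('x')(q) = 0
Function('o')(g) = 201 (Function('o')(g) = Add(0, 201) = 201)
Add(-346945, Mul(-1, Function('o')(Function('v')(6, 25)))) = Add(-346945, Mul(-1, 201)) = Add(-346945, -201) = -347146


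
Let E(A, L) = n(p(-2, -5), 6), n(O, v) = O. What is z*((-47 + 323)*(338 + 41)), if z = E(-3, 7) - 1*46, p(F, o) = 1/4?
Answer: -4785633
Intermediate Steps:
p(F, o) = ¼
E(A, L) = ¼
z = -183/4 (z = ¼ - 1*46 = ¼ - 46 = -183/4 ≈ -45.750)
z*((-47 + 323)*(338 + 41)) = -183*(-47 + 323)*(338 + 41)/4 = -12627*379 = -183/4*104604 = -4785633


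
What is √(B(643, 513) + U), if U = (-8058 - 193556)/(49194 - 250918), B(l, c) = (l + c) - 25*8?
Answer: √9735692345698/100862 ≈ 30.935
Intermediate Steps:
B(l, c) = -200 + c + l (B(l, c) = (c + l) - 200 = -200 + c + l)
U = 100807/100862 (U = -201614/(-201724) = -201614*(-1/201724) = 100807/100862 ≈ 0.99945)
√(B(643, 513) + U) = √((-200 + 513 + 643) + 100807/100862) = √(956 + 100807/100862) = √(96524879/100862) = √9735692345698/100862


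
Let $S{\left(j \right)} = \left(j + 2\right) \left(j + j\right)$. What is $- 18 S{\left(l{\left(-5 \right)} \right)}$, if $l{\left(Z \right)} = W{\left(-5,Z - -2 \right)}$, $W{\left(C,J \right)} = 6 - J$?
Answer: $-3564$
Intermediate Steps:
$l{\left(Z \right)} = 4 - Z$ ($l{\left(Z \right)} = 6 - \left(Z - -2\right) = 6 - \left(Z + 2\right) = 6 - \left(2 + Z\right) = 4 - Z$)
$S{\left(j \right)} = 2 j \left(2 + j\right)$ ($S{\left(j \right)} = \left(2 + j\right) 2 j = 2 j \left(2 + j\right)$)
$- 18 S{\left(l{\left(-5 \right)} \right)} = - 18 \cdot 2 \left(4 - -5\right) \left(2 + \left(4 - -5\right)\right) = - 18 \cdot 2 \left(4 + 5\right) \left(2 + \left(4 + 5\right)\right) = - 18 \cdot 2 \cdot 9 \left(2 + 9\right) = - 18 \cdot 2 \cdot 9 \cdot 11 = \left(-18\right) 198 = -3564$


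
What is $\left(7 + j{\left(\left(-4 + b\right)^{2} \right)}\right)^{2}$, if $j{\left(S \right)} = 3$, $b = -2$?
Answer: $100$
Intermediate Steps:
$\left(7 + j{\left(\left(-4 + b\right)^{2} \right)}\right)^{2} = \left(7 + 3\right)^{2} = 10^{2} = 100$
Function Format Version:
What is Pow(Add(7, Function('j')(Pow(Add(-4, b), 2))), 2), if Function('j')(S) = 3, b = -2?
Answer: 100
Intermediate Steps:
Pow(Add(7, Function('j')(Pow(Add(-4, b), 2))), 2) = Pow(Add(7, 3), 2) = Pow(10, 2) = 100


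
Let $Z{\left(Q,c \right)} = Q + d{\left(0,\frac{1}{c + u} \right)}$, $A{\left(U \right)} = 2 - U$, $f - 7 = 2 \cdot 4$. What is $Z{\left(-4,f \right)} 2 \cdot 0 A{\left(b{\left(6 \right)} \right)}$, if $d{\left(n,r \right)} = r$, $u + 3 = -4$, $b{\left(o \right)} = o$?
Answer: $0$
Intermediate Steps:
$u = -7$ ($u = -3 - 4 = -7$)
$f = 15$ ($f = 7 + 2 \cdot 4 = 7 + 8 = 15$)
$Z{\left(Q,c \right)} = Q + \frac{1}{-7 + c}$ ($Z{\left(Q,c \right)} = Q + \frac{1}{c - 7} = Q + \frac{1}{-7 + c}$)
$Z{\left(-4,f \right)} 2 \cdot 0 A{\left(b{\left(6 \right)} \right)} = \frac{1 - 4 \left(-7 + 15\right)}{-7 + 15} \cdot 2 \cdot 0 \left(2 - 6\right) = \frac{1 - 32}{8} \cdot 0 \left(2 - 6\right) = \frac{1 - 32}{8} \cdot 0 \left(-4\right) = \frac{1}{8} \left(-31\right) 0 \left(-4\right) = \left(- \frac{31}{8}\right) 0 \left(-4\right) = 0 \left(-4\right) = 0$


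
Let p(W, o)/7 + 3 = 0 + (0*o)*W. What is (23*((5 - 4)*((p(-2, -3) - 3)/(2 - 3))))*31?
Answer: 17112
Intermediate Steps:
p(W, o) = -21 (p(W, o) = -21 + 7*(0 + (0*o)*W) = -21 + 7*(0 + 0*W) = -21 + 7*(0 + 0) = -21 + 7*0 = -21 + 0 = -21)
(23*((5 - 4)*((p(-2, -3) - 3)/(2 - 3))))*31 = (23*((5 - 4)*((-21 - 3)/(2 - 3))))*31 = (23*(1*(-24/(-1))))*31 = (23*(1*(-24*(-1))))*31 = (23*(1*24))*31 = (23*24)*31 = 552*31 = 17112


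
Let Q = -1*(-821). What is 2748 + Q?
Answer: 3569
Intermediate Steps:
Q = 821
2748 + Q = 2748 + 821 = 3569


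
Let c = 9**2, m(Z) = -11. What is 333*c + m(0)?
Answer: 26962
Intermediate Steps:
c = 81
333*c + m(0) = 333*81 - 11 = 26973 - 11 = 26962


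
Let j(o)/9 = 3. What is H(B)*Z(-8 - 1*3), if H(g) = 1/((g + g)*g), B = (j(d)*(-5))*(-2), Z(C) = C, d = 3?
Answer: -11/145800 ≈ -7.5446e-5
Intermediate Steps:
j(o) = 27 (j(o) = 9*3 = 27)
B = 270 (B = (27*(-5))*(-2) = -135*(-2) = 270)
H(g) = 1/(2*g²) (H(g) = 1/(((2*g))*g) = (1/(2*g))/g = 1/(2*g²))
H(B)*Z(-8 - 1*3) = ((½)/270²)*(-8 - 1*3) = ((½)*(1/72900))*(-8 - 3) = (1/145800)*(-11) = -11/145800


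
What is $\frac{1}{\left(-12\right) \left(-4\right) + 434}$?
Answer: $\frac{1}{482} \approx 0.0020747$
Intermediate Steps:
$\frac{1}{\left(-12\right) \left(-4\right) + 434} = \frac{1}{48 + 434} = \frac{1}{482}$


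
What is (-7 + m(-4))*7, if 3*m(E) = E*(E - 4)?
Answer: 77/3 ≈ 25.667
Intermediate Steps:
m(E) = E*(-4 + E)/3 (m(E) = (E*(E - 4))/3 = (E*(-4 + E))/3 = E*(-4 + E)/3)
(-7 + m(-4))*7 = (-7 + (1/3)*(-4)*(-4 - 4))*7 = (-7 + (1/3)*(-4)*(-8))*7 = (-7 + 32/3)*7 = (11/3)*7 = 77/3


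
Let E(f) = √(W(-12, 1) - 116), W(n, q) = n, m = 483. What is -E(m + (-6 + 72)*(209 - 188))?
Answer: -8*I*√2 ≈ -11.314*I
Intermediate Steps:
E(f) = 8*I*√2 (E(f) = √(-12 - 116) = √(-128) = 8*I*√2)
-E(m + (-6 + 72)*(209 - 188)) = -8*I*√2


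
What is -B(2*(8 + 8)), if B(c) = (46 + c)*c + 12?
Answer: -2508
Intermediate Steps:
B(c) = 12 + c*(46 + c) (B(c) = c*(46 + c) + 12 = 12 + c*(46 + c))
-B(2*(8 + 8)) = -(12 + (2*(8 + 8))² + 46*(2*(8 + 8))) = -(12 + (2*16)² + 46*(2*16)) = -(12 + 32² + 46*32) = -(12 + 1024 + 1472) = -1*2508 = -2508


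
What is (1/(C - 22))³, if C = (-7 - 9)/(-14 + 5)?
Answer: -729/6028568 ≈ -0.00012092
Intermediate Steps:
C = 16/9 (C = -16/(-9) = -16*(-⅑) = 16/9 ≈ 1.7778)
(1/(C - 22))³ = (1/(16/9 - 22))³ = (1/(-182/9))³ = (-9/182)³ = -729/6028568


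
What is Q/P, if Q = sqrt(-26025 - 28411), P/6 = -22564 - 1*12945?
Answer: -I*sqrt(13609)/106527 ≈ -0.0010951*I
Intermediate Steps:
P = -213054 (P = 6*(-22564 - 1*12945) = 6*(-22564 - 12945) = 6*(-35509) = -213054)
Q = 2*I*sqrt(13609) (Q = sqrt(-54436) = 2*I*sqrt(13609) ≈ 233.32*I)
Q/P = (2*I*sqrt(13609))/(-213054) = (2*I*sqrt(13609))*(-1/213054) = -I*sqrt(13609)/106527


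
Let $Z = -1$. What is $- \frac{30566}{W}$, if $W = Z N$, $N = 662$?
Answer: $\frac{15283}{331} \approx 46.172$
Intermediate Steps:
$W = -662$ ($W = \left(-1\right) 662 = -662$)
$- \frac{30566}{W} = - \frac{30566}{-662} = \left(-30566\right) \left(- \frac{1}{662}\right) = \frac{15283}{331}$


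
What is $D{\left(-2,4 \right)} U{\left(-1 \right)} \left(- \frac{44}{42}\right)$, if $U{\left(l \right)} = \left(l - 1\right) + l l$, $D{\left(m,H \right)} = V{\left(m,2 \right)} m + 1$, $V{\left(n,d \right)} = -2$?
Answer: $\frac{110}{21} \approx 5.2381$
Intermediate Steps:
$D{\left(m,H \right)} = 1 - 2 m$ ($D{\left(m,H \right)} = - 2 m + 1 = 1 - 2 m$)
$U{\left(l \right)} = -1 + l + l^{2}$ ($U{\left(l \right)} = \left(-1 + l\right) + l^{2} = -1 + l + l^{2}$)
$D{\left(-2,4 \right)} U{\left(-1 \right)} \left(- \frac{44}{42}\right) = \left(1 - -4\right) \left(-1 - 1 + \left(-1\right)^{2}\right) \left(- \frac{44}{42}\right) = \left(1 + 4\right) \left(-1 - 1 + 1\right) \left(\left(-44\right) \frac{1}{42}\right) = 5 \left(-1\right) \left(- \frac{22}{21}\right) = \left(-5\right) \left(- \frac{22}{21}\right) = \frac{110}{21}$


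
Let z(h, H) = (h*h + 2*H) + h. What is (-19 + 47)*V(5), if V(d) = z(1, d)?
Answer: 336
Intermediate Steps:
z(h, H) = h + h**2 + 2*H (z(h, H) = (h**2 + 2*H) + h = h + h**2 + 2*H)
V(d) = 2 + 2*d (V(d) = 1 + 1**2 + 2*d = 1 + 1 + 2*d = 2 + 2*d)
(-19 + 47)*V(5) = (-19 + 47)*(2 + 2*5) = 28*(2 + 10) = 28*12 = 336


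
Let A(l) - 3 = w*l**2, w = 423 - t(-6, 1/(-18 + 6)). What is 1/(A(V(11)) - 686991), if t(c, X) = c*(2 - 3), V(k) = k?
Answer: -1/636531 ≈ -1.5710e-6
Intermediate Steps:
t(c, X) = -c (t(c, X) = c*(-1) = -c)
w = 417 (w = 423 - (-1)*(-6) = 423 - 1*6 = 423 - 6 = 417)
A(l) = 3 + 417*l**2
1/(A(V(11)) - 686991) = 1/((3 + 417*11**2) - 686991) = 1/((3 + 417*121) - 686991) = 1/((3 + 50457) - 686991) = 1/(50460 - 686991) = 1/(-636531) = -1/636531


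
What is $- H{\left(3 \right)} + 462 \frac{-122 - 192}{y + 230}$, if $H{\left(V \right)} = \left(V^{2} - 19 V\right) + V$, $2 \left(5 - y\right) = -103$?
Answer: $- \frac{88117}{191} \approx -461.35$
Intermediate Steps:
$y = \frac{113}{2}$ ($y = 5 - - \frac{103}{2} = 5 + \frac{103}{2} = \frac{113}{2} \approx 56.5$)
$H{\left(V \right)} = V^{2} - 18 V$
$- H{\left(3 \right)} + 462 \frac{-122 - 192}{y + 230} = - 3 \left(-18 + 3\right) + 462 \frac{-122 - 192}{\frac{113}{2} + 230} = - 3 \left(-15\right) + 462 \left(- \frac{314}{\frac{573}{2}}\right) = \left(-1\right) \left(-45\right) + 462 \left(\left(-314\right) \frac{2}{573}\right) = 45 + 462 \left(- \frac{628}{573}\right) = 45 - \frac{96712}{191} = - \frac{88117}{191}$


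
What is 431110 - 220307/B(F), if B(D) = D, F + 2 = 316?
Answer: 135148233/314 ≈ 4.3041e+5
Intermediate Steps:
F = 314 (F = -2 + 316 = 314)
431110 - 220307/B(F) = 431110 - 220307/314 = 135148233/314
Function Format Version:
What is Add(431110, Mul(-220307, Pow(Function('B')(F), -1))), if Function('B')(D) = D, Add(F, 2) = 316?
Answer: Rational(135148233, 314) ≈ 4.3041e+5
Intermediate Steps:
F = 314 (F = Add(-2, 316) = 314)
Add(431110, Mul(-220307, Pow(Function('B')(F), -1))) = Add(431110, Mul(-220307, Pow(314, -1))) = Add(431110, Mul(-220307, Rational(1, 314))) = Add(431110, Rational(-220307, 314)) = Rational(135148233, 314)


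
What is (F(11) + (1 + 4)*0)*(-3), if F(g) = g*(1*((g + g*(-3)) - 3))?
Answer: 825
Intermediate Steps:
F(g) = g*(-3 - 2*g) (F(g) = g*(1*((g - 3*g) - 3)) = g*(1*(-2*g - 3)) = g*(1*(-3 - 2*g)) = g*(-3 - 2*g))
(F(11) + (1 + 4)*0)*(-3) = (-1*11*(3 + 2*11) + (1 + 4)*0)*(-3) = (-1*11*(3 + 22) + 5*0)*(-3) = (-1*11*25 + 0)*(-3) = (-275 + 0)*(-3) = -275*(-3) = 825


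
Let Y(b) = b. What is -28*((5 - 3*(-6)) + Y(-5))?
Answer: -504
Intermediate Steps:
-28*((5 - 3*(-6)) + Y(-5)) = -28*((5 - 3*(-6)) - 5) = -28*((5 + 18) - 5) = -28*(23 - 5) = -28*18 = -504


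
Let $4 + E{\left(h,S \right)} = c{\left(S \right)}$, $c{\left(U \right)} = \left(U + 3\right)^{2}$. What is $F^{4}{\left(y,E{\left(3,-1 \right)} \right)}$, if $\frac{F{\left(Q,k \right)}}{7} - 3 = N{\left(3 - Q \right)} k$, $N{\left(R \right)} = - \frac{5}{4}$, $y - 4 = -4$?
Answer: $194481$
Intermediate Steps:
$y = 0$ ($y = 4 - 4 = 0$)
$N{\left(R \right)} = - \frac{5}{4}$ ($N{\left(R \right)} = \left(-5\right) \frac{1}{4} = - \frac{5}{4}$)
$c{\left(U \right)} = \left(3 + U\right)^{2}$
$E{\left(h,S \right)} = -4 + \left(3 + S\right)^{2}$
$F{\left(Q,k \right)} = 21 - \frac{35 k}{4}$ ($F{\left(Q,k \right)} = 21 + 7 \left(- \frac{5 k}{4}\right) = 21 - \frac{35 k}{4}$)
$F^{4}{\left(y,E{\left(3,-1 \right)} \right)} = \left(21 - \frac{35 \left(-4 + \left(3 - 1\right)^{2}\right)}{4}\right)^{4} = \left(21 - \frac{35 \left(-4 + 2^{2}\right)}{4}\right)^{4} = \left(21 - \frac{35 \left(-4 + 4\right)}{4}\right)^{4} = \left(21 - 0\right)^{4} = \left(21 + 0\right)^{4} = 21^{4} = 194481$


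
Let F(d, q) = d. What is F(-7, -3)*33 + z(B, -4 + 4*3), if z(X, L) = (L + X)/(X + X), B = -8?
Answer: -231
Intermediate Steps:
z(X, L) = (L + X)/(2*X) (z(X, L) = (L + X)/((2*X)) = (L + X)*(1/(2*X)) = (L + X)/(2*X))
F(-7, -3)*33 + z(B, -4 + 4*3) = -7*33 + (½)*((-4 + 4*3) - 8)/(-8) = -231 + (½)*(-⅛)*((-4 + 12) - 8) = -231 + (½)*(-⅛)*(8 - 8) = -231 + (½)*(-⅛)*0 = -231 + 0 = -231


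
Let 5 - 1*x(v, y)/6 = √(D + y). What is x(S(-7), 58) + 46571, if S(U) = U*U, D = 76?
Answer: 46601 - 6*√134 ≈ 46532.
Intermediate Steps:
S(U) = U²
x(v, y) = 30 - 6*√(76 + y)
x(S(-7), 58) + 46571 = (30 - 6*√(76 + 58)) + 46571 = (30 - 6*√134) + 46571 = 46601 - 6*√134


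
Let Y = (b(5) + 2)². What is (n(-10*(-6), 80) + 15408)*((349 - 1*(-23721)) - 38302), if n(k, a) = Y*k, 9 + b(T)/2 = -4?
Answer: -711144576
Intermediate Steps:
b(T) = -26 (b(T) = -18 + 2*(-4) = -18 - 8 = -26)
Y = 576 (Y = (-26 + 2)² = (-24)² = 576)
n(k, a) = 576*k
(n(-10*(-6), 80) + 15408)*((349 - 1*(-23721)) - 38302) = (576*(-10*(-6)) + 15408)*((349 - 1*(-23721)) - 38302) = (576*60 + 15408)*((349 + 23721) - 38302) = (34560 + 15408)*(24070 - 38302) = 49968*(-14232) = -711144576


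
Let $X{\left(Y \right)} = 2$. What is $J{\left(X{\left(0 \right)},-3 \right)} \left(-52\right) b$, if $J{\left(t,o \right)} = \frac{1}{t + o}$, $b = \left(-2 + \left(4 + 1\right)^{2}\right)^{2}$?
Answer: $27508$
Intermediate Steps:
$b = 529$ ($b = \left(-2 + 5^{2}\right)^{2} = \left(-2 + 25\right)^{2} = 23^{2} = 529$)
$J{\left(t,o \right)} = \frac{1}{o + t}$
$J{\left(X{\left(0 \right)},-3 \right)} \left(-52\right) b = \frac{1}{-3 + 2} \left(-52\right) 529 = \frac{1}{-1} \left(-52\right) 529 = \left(-1\right) \left(-52\right) 529 = 52 \cdot 529 = 27508$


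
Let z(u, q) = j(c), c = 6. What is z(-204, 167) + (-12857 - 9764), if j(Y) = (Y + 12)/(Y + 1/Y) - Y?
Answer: -837091/37 ≈ -22624.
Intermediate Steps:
j(Y) = -Y + (12 + Y)/(Y + 1/Y) (j(Y) = (12 + Y)/(Y + 1/Y) - Y = -Y + (12 + Y)/(Y + 1/Y))
z(u, q) = -114/37 (z(u, q) = 6*(11 + 6 - 1*6**2)/(1 + 6**2) = 6*(11 + 6 - 1*36)/(1 + 36) = 6*(11 + 6 - 36)/37 = 6*(1/37)*(-19) = -114/37)
z(-204, 167) + (-12857 - 9764) = -114/37 + (-12857 - 9764) = -114/37 - 22621 = -837091/37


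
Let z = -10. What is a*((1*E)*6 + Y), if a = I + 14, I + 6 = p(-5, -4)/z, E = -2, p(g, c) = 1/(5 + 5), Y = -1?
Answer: -10387/100 ≈ -103.87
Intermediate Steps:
p(g, c) = 1/10
I = -601/100 (I = -6 + (1/10)/(-10) = -6 + (1/10)*(-1/10) = -6 - 1/100 = -601/100 ≈ -6.0100)
a = 799/100 (a = -601/100 + 14 = 799/100 ≈ 7.9900)
a*((1*E)*6 + Y) = 799*((1*(-2))*6 - 1)/100 = 799*(-2*6 - 1)/100 = 799*(-12 - 1)/100 = (799/100)*(-13) = -10387/100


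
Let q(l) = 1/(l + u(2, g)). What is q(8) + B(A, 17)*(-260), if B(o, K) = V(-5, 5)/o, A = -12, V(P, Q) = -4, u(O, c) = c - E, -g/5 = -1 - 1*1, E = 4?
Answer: -3637/42 ≈ -86.595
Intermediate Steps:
g = 10 (g = -5*(-1 - 1*1) = -5*(-1 - 1) = -5*(-2) = 10)
u(O, c) = -4 + c (u(O, c) = c - 1*4 = c - 4 = -4 + c)
q(l) = 1/(6 + l) (q(l) = 1/(l + (-4 + 10)) = 1/(l + 6) = 1/(6 + l))
B(o, K) = -4/o
q(8) + B(A, 17)*(-260) = 1/(6 + 8) - 4/(-12)*(-260) = 1/14 - 4*(-1/12)*(-260) = 1/14 + (⅓)*(-260) = 1/14 - 260/3 = -3637/42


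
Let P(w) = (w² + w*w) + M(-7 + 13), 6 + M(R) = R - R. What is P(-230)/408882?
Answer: 52897/204441 ≈ 0.25874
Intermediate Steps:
M(R) = -6 (M(R) = -6 + (R - R) = -6 + 0 = -6)
P(w) = -6 + 2*w² (P(w) = (w² + w*w) - 6 = (w² + w²) - 6 = 2*w² - 6 = -6 + 2*w²)
P(-230)/408882 = (-6 + 2*(-230)²)/408882 = (-6 + 2*52900)*(1/408882) = (-6 + 105800)*(1/408882) = 105794*(1/408882) = 52897/204441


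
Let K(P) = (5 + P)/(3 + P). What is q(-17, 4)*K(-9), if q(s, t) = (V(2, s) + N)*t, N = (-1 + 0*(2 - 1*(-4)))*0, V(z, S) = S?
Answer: -136/3 ≈ -45.333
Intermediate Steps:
N = 0 (N = (-1 + 0*(2 + 4))*0 = (-1 + 0*6)*0 = (-1 + 0)*0 = -1*0 = 0)
K(P) = (5 + P)/(3 + P)
q(s, t) = s*t (q(s, t) = (s + 0)*t = s*t)
q(-17, 4)*K(-9) = (-17*4)*((5 - 9)/(3 - 9)) = -68*(-4)/(-6) = -(-34)*(-4)/3 = -68*⅔ = -136/3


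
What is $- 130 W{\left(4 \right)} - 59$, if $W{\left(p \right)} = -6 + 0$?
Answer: $721$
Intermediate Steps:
$W{\left(p \right)} = -6$
$- 130 W{\left(4 \right)} - 59 = \left(-130\right) \left(-6\right) - 59 = 780 - 59 = 721$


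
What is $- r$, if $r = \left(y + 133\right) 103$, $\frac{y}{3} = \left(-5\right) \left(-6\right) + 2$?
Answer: $-23587$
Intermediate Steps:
$y = 96$ ($y = 3 \left(\left(-5\right) \left(-6\right) + 2\right) = 3 \left(30 + 2\right) = 3 \cdot 32 = 96$)
$r = 23587$ ($r = \left(96 + 133\right) 103 = 229 \cdot 103 = 23587$)
$- r = \left(-1\right) 23587 = -23587$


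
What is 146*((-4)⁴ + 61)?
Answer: 46282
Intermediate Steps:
146*((-4)⁴ + 61) = 146*(256 + 61) = 146*317 = 46282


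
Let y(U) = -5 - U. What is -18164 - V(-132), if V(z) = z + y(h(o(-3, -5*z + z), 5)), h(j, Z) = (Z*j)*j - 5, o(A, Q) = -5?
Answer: -17907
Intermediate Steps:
h(j, Z) = -5 + Z*j² (h(j, Z) = Z*j² - 5 = -5 + Z*j²)
V(z) = -125 + z (V(z) = z + (-5 - (-5 + 5*(-5)²)) = z + (-5 - (-5 + 5*25)) = z + (-5 - (-5 + 125)) = z + (-5 - 1*120) = z + (-5 - 120) = z - 125 = -125 + z)
-18164 - V(-132) = -18164 - (-125 - 132) = -18164 - 1*(-257) = -18164 + 257 = -17907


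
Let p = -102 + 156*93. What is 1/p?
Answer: 1/14406 ≈ 6.9416e-5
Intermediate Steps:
p = 14406 (p = -102 + 14508 = 14406)
1/p = 1/14406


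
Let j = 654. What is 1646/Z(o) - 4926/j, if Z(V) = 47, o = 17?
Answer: 140827/5123 ≈ 27.489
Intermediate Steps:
1646/Z(o) - 4926/j = 1646/47 - 4926/654 = 1646*(1/47) - 4926*1/654 = 1646/47 - 821/109 = 140827/5123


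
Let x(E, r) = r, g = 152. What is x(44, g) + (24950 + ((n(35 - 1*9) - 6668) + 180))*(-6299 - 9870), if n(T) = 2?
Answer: -298544264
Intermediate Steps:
x(44, g) + (24950 + ((n(35 - 1*9) - 6668) + 180))*(-6299 - 9870) = 152 + (24950 + ((2 - 6668) + 180))*(-6299 - 9870) = 152 + (24950 + (-6666 + 180))*(-16169) = 152 + (24950 - 6486)*(-16169) = 152 + 18464*(-16169) = 152 - 298544416 = -298544264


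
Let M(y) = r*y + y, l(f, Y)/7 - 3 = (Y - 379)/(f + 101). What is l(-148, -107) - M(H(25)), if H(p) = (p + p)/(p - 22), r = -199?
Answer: 159489/47 ≈ 3393.4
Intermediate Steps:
l(f, Y) = 21 + 7*(-379 + Y)/(101 + f) (l(f, Y) = 21 + 7*((Y - 379)/(f + 101)) = 21 + 7*((-379 + Y)/(101 + f)) = 21 + 7*(-379 + Y)/(101 + f))
H(p) = 2*p/(-22 + p) (H(p) = (2*p)/(-22 + p) = 2*p/(-22 + p))
M(y) = -198*y (M(y) = -199*y + y = -198*y)
l(-148, -107) - M(H(25)) = 7*(-76 - 107 + 3*(-148))/(101 - 148) - (-198)*2*25/(-22 + 25) = 7*(-76 - 107 - 444)/(-47) - (-198)*2*25/3 = 7*(-1/47)*(-627) - (-198)*2*25*(⅓) = 4389/47 - (-198)*50/3 = 4389/47 - 1*(-3300) = 4389/47 + 3300 = 159489/47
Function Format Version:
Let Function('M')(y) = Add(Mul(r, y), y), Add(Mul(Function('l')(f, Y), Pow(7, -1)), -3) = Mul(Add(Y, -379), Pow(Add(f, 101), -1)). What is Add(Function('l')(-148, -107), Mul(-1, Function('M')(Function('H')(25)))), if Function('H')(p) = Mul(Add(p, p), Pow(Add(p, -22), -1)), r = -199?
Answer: Rational(159489, 47) ≈ 3393.4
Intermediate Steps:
Function('l')(f, Y) = Add(21, Mul(7, Pow(Add(101, f), -1), Add(-379, Y))) (Function('l')(f, Y) = Add(21, Mul(7, Mul(Add(Y, -379), Pow(Add(f, 101), -1)))) = Add(21, Mul(7, Mul(Add(-379, Y), Pow(Add(101, f), -1)))) = Add(21, Mul(7, Mul(Pow(Add(101, f), -1), Add(-379, Y)))) = Add(21, Mul(7, Pow(Add(101, f), -1), Add(-379, Y))))
Function('H')(p) = Mul(2, p, Pow(Add(-22, p), -1)) (Function('H')(p) = Mul(Mul(2, p), Pow(Add(-22, p), -1)) = Mul(2, p, Pow(Add(-22, p), -1)))
Function('M')(y) = Mul(-198, y) (Function('M')(y) = Add(Mul(-199, y), y) = Mul(-198, y))
Add(Function('l')(-148, -107), Mul(-1, Function('M')(Function('H')(25)))) = Add(Mul(7, Pow(Add(101, -148), -1), Add(-76, -107, Mul(3, -148))), Mul(-1, Mul(-198, Mul(2, 25, Pow(Add(-22, 25), -1))))) = Add(Mul(7, Pow(-47, -1), Add(-76, -107, -444)), Mul(-1, Mul(-198, Mul(2, 25, Pow(3, -1))))) = Add(Mul(7, Rational(-1, 47), -627), Mul(-1, Mul(-198, Mul(2, 25, Rational(1, 3))))) = Add(Rational(4389, 47), Mul(-1, Mul(-198, Rational(50, 3)))) = Add(Rational(4389, 47), Mul(-1, -3300)) = Add(Rational(4389, 47), 3300) = Rational(159489, 47)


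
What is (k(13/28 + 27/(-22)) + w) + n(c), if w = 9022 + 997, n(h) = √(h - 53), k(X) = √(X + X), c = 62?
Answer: 10022 + I*√36190/154 ≈ 10022.0 + 1.2353*I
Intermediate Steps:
k(X) = √2*√X (k(X) = √(2*X) = √2*√X)
n(h) = √(-53 + h)
w = 10019
(k(13/28 + 27/(-22)) + w) + n(c) = (√2*√(13/28 + 27/(-22)) + 10019) + √(-53 + 62) = (√2*√(13*(1/28) + 27*(-1/22)) + 10019) + √9 = (√2*√(13/28 - 27/22) + 10019) + 3 = (√2*√(-235/308) + 10019) + 3 = (√2*(I*√18095/154) + 10019) + 3 = (I*√36190/154 + 10019) + 3 = (10019 + I*√36190/154) + 3 = 10022 + I*√36190/154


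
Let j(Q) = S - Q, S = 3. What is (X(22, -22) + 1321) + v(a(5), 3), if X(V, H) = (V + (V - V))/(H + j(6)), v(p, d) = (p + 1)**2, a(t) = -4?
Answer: 33228/25 ≈ 1329.1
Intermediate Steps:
v(p, d) = (1 + p)**2
j(Q) = 3 - Q
X(V, H) = V/(-3 + H) (X(V, H) = (V + (V - V))/(H + (3 - 1*6)) = (V + 0)/(H + (3 - 6)) = V/(H - 3) = V/(-3 + H))
(X(22, -22) + 1321) + v(a(5), 3) = (22/(-3 - 22) + 1321) + (1 - 4)**2 = (22/(-25) + 1321) + (-3)**2 = (22*(-1/25) + 1321) + 9 = (-22/25 + 1321) + 9 = 33003/25 + 9 = 33228/25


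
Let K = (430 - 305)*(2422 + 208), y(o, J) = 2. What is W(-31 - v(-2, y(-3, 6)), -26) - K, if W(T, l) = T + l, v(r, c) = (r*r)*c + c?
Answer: -328817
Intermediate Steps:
v(r, c) = c + c*r² (v(r, c) = r²*c + c = c*r² + c = c + c*r²)
K = 328750 (K = 125*2630 = 328750)
W(-31 - v(-2, y(-3, 6)), -26) - K = ((-31 - 2*(1 + (-2)²)) - 26) - 1*328750 = ((-31 - 2*(1 + 4)) - 26) - 328750 = ((-31 - 2*5) - 26) - 328750 = ((-31 - 1*10) - 26) - 328750 = ((-31 - 10) - 26) - 328750 = (-41 - 26) - 328750 = -67 - 328750 = -328817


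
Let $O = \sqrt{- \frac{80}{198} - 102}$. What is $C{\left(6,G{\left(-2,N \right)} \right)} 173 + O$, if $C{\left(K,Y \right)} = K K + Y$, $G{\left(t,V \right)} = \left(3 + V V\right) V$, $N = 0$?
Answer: $6228 + \frac{i \sqrt{111518}}{33} \approx 6228.0 + 10.119 i$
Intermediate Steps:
$G{\left(t,V \right)} = V \left(3 + V^{2}\right)$ ($G{\left(t,V \right)} = \left(3 + V^{2}\right) V = V \left(3 + V^{2}\right)$)
$C{\left(K,Y \right)} = Y + K^{2}$ ($C{\left(K,Y \right)} = K^{2} + Y = Y + K^{2}$)
$O = \frac{i \sqrt{111518}}{33}$ ($O = \sqrt{\left(-80\right) \frac{1}{198} - 102} = \sqrt{- \frac{40}{99} - 102} = \sqrt{- \frac{10138}{99}} = \frac{i \sqrt{111518}}{33} \approx 10.119 i$)
$C{\left(6,G{\left(-2,N \right)} \right)} 173 + O = \left(0 \left(3 + 0^{2}\right) + 6^{2}\right) 173 + \frac{i \sqrt{111518}}{33} = \left(0 \left(3 + 0\right) + 36\right) 173 + \frac{i \sqrt{111518}}{33} = \left(0 \cdot 3 + 36\right) 173 + \frac{i \sqrt{111518}}{33} = \left(0 + 36\right) 173 + \frac{i \sqrt{111518}}{33} = 36 \cdot 173 + \frac{i \sqrt{111518}}{33} = 6228 + \frac{i \sqrt{111518}}{33}$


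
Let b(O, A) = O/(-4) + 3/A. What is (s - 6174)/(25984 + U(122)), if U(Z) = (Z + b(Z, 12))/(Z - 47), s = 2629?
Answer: -1063500/7795567 ≈ -0.13642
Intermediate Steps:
b(O, A) = 3/A - O/4 (b(O, A) = O*(-¼) + 3/A = -O/4 + 3/A = 3/A - O/4)
U(Z) = (¼ + 3*Z/4)/(-47 + Z) (U(Z) = (Z + (3/12 - Z/4))/(Z - 47) = (Z + (3*(1/12) - Z/4))/(-47 + Z) = (Z + (¼ - Z/4))/(-47 + Z) = (¼ + 3*Z/4)/(-47 + Z))
(s - 6174)/(25984 + U(122)) = (2629 - 6174)/(25984 + (1 + 3*122)/(4*(-47 + 122))) = -3545/(25984 + (¼)*(1 + 366)/75) = -3545/(25984 + (¼)*(1/75)*367) = -3545/(25984 + 367/300) = -3545/7795567/300 = -3545*300/7795567 = -1063500/7795567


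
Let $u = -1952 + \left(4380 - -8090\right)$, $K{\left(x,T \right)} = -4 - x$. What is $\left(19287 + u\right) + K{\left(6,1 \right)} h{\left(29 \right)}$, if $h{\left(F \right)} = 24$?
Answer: $29565$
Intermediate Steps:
$u = 10518$ ($u = -1952 + \left(4380 + 8090\right) = -1952 + 12470 = 10518$)
$\left(19287 + u\right) + K{\left(6,1 \right)} h{\left(29 \right)} = \left(19287 + 10518\right) + \left(-4 - 6\right) 24 = 29805 + \left(-4 - 6\right) 24 = 29805 - 240 = 29565$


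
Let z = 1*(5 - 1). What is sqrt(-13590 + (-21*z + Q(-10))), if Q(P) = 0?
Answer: I*sqrt(13674) ≈ 116.94*I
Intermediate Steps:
z = 4 (z = 1*4 = 4)
sqrt(-13590 + (-21*z + Q(-10))) = sqrt(-13590 + (-21*4 + 0)) = sqrt(-13590 + (-84 + 0)) = sqrt(-13590 - 84) = sqrt(-13674) = I*sqrt(13674)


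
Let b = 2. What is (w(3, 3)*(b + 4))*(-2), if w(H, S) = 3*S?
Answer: -108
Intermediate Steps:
(w(3, 3)*(b + 4))*(-2) = ((3*3)*(2 + 4))*(-2) = (9*6)*(-2) = 54*(-2) = -108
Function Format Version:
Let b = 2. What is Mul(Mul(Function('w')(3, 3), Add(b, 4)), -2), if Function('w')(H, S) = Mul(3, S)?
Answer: -108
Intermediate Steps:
Mul(Mul(Function('w')(3, 3), Add(b, 4)), -2) = Mul(Mul(Mul(3, 3), Add(2, 4)), -2) = Mul(Mul(9, 6), -2) = Mul(54, -2) = -108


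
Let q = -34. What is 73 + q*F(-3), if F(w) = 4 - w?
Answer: -165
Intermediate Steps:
73 + q*F(-3) = 73 - 34*(4 - 1*(-3)) = 73 - 34*(4 + 3) = 73 - 34*7 = 73 - 238 = -165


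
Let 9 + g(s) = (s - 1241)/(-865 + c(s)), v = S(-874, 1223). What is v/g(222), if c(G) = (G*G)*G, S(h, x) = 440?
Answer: -2406840260/49231333 ≈ -48.888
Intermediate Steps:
c(G) = G**3 (c(G) = G**2*G = G**3)
v = 440
g(s) = -9 + (-1241 + s)/(-865 + s**3) (g(s) = -9 + (s - 1241)/(-865 + s**3) = -9 + (-1241 + s)/(-865 + s**3))
v/g(222) = 440/(((6544 + 222 - 9*222**3)/(-865 + 222**3))) = 440/(((6544 + 222 - 9*10941048)/(-865 + 10941048))) = 440/(((6544 + 222 - 98469432)/10940183)) = 440/(((1/10940183)*(-98462666))) = 440/(-98462666/10940183) = 440*(-10940183/98462666) = -2406840260/49231333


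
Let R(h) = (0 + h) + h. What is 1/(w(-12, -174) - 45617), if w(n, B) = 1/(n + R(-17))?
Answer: -46/2098383 ≈ -2.1922e-5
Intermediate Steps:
R(h) = 2*h (R(h) = h + h = 2*h)
w(n, B) = 1/(-34 + n) (w(n, B) = 1/(n + 2*(-17)) = 1/(n - 34) = 1/(-34 + n))
1/(w(-12, -174) - 45617) = 1/(1/(-34 - 12) - 45617) = 1/(1/(-46) - 45617) = 1/(-1/46 - 45617) = 1/(-2098383/46) = -46/2098383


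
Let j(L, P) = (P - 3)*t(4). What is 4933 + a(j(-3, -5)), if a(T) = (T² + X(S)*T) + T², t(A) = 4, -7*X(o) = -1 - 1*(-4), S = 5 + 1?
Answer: 48963/7 ≈ 6994.7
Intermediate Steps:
S = 6
X(o) = -3/7 (X(o) = -(-1 - 1*(-4))/7 = -(-1 + 4)/7 = -⅐*3 = -3/7)
j(L, P) = -12 + 4*P (j(L, P) = (P - 3)*4 = (-3 + P)*4 = -12 + 4*P)
a(T) = 2*T² - 3*T/7 (a(T) = (T² - 3*T/7) + T² = 2*T² - 3*T/7)
4933 + a(j(-3, -5)) = 4933 + (-12 + 4*(-5))*(-3 + 14*(-12 + 4*(-5)))/7 = 4933 + (-12 - 20)*(-3 + 14*(-12 - 20))/7 = 4933 + (⅐)*(-32)*(-3 + 14*(-32)) = 4933 + (⅐)*(-32)*(-3 - 448) = 4933 + (⅐)*(-32)*(-451) = 4933 + 14432/7 = 48963/7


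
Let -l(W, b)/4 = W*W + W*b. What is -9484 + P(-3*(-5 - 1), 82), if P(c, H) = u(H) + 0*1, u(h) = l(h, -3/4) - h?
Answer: -36216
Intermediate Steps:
l(W, b) = -4*W² - 4*W*b (l(W, b) = -4*(W*W + W*b) = -4*(W² + W*b) = -4*W² - 4*W*b)
u(h) = -h - 4*h*(-¾ + h) (u(h) = -4*h*(h - 3/4) - h = -4*h*(h - 3*¼) - h = -4*h*(h - ¾) - h = -4*h*(-¾ + h) - h = -h - 4*h*(-¾ + h))
P(c, H) = 2*H*(1 - 2*H) (P(c, H) = 2*H*(1 - 2*H) + 0*1 = 2*H*(1 - 2*H) + 0 = 2*H*(1 - 2*H))
-9484 + P(-3*(-5 - 1), 82) = -9484 + 2*82*(1 - 2*82) = -9484 + 2*82*(1 - 164) = -9484 + 2*82*(-163) = -9484 - 26732 = -36216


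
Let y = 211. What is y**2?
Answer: 44521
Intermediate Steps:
y**2 = 211**2 = 44521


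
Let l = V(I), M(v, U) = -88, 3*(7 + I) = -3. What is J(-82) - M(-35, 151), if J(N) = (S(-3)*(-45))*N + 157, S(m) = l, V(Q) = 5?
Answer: 18695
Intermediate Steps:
I = -8 (I = -7 + (⅓)*(-3) = -7 - 1 = -8)
l = 5
S(m) = 5
J(N) = 157 - 225*N (J(N) = (5*(-45))*N + 157 = -225*N + 157 = 157 - 225*N)
J(-82) - M(-35, 151) = (157 - 225*(-82)) - 1*(-88) = (157 + 18450) + 88 = 18607 + 88 = 18695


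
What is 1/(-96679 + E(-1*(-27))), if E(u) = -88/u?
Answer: -27/2610421 ≈ -1.0343e-5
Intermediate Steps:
1/(-96679 + E(-1*(-27))) = 1/(-96679 - 88/((-1*(-27)))) = 1/(-96679 - 88/27) = 1/(-2610421/27) = -27/2610421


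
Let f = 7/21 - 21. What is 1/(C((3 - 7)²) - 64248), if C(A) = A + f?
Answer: -3/192758 ≈ -1.5564e-5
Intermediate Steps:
f = -62/3 (f = 7*(1/21) - 21 = ⅓ - 21 = -62/3 ≈ -20.667)
C(A) = -62/3 + A (C(A) = A - 62/3 = -62/3 + A)
1/(C((3 - 7)²) - 64248) = 1/((-62/3 + (3 - 7)²) - 64248) = 1/((-62/3 + (-4)²) - 64248) = 1/((-62/3 + 16) - 64248) = 1/(-14/3 - 64248) = 1/(-192758/3) = -3/192758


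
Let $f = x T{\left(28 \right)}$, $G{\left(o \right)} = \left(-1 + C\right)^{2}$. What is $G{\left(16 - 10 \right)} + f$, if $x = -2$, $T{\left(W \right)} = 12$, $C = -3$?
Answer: $-8$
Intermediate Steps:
$G{\left(o \right)} = 16$ ($G{\left(o \right)} = \left(-1 - 3\right)^{2} = \left(-4\right)^{2} = 16$)
$f = -24$ ($f = \left(-2\right) 12 = -24$)
$G{\left(16 - 10 \right)} + f = 16 - 24 = -8$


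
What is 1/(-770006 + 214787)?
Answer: -1/555219 ≈ -1.8011e-6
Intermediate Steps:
1/(-770006 + 214787) = 1/(-555219) = -1/555219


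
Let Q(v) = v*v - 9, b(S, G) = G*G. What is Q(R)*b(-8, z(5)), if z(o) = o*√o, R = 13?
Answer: 20000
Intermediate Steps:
z(o) = o^(3/2)
b(S, G) = G²
Q(v) = -9 + v² (Q(v) = v² - 9 = -9 + v²)
Q(R)*b(-8, z(5)) = (-9 + 13²)*(5^(3/2))² = (-9 + 169)*(5*√5)² = 160*125 = 20000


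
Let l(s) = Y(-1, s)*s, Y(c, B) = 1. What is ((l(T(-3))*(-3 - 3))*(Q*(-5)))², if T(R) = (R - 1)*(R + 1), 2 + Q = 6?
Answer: 921600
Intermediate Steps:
Q = 4 (Q = -2 + 6 = 4)
T(R) = (1 + R)*(-1 + R) (T(R) = (-1 + R)*(1 + R) = (1 + R)*(-1 + R))
l(s) = s (l(s) = 1*s = s)
((l(T(-3))*(-3 - 3))*(Q*(-5)))² = (((-1 + (-3)²)*(-3 - 3))*(4*(-5)))² = (((-1 + 9)*(-6))*(-20))² = ((8*(-6))*(-20))² = (-48*(-20))² = 960² = 921600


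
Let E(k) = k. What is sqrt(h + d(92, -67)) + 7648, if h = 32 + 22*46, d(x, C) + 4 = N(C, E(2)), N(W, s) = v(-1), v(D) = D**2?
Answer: 7648 + sqrt(1041) ≈ 7680.3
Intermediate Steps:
N(W, s) = 1 (N(W, s) = (-1)**2 = 1)
d(x, C) = -3 (d(x, C) = -4 + 1 = -3)
h = 1044 (h = 32 + 1012 = 1044)
sqrt(h + d(92, -67)) + 7648 = sqrt(1044 - 3) + 7648 = sqrt(1041) + 7648 = 7648 + sqrt(1041)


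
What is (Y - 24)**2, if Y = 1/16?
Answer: 146689/256 ≈ 573.00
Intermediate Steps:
Y = 1/16 ≈ 0.062500
(Y - 24)**2 = (1/16 - 24)**2 = (-383/16)**2 = 146689/256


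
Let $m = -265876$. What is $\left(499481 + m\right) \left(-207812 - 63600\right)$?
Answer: $-63403200260$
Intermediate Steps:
$\left(499481 + m\right) \left(-207812 - 63600\right) = \left(499481 - 265876\right) \left(-207812 - 63600\right) = 233605 \left(-271412\right) = -63403200260$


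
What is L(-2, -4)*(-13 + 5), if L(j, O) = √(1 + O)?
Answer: -8*I*√3 ≈ -13.856*I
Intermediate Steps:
L(-2, -4)*(-13 + 5) = √(1 - 4)*(-13 + 5) = √(-3)*(-8) = (I*√3)*(-8) = -8*I*√3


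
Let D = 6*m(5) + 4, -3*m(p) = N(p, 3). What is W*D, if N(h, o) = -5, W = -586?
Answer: -8204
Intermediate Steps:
m(p) = 5/3 (m(p) = -⅓*(-5) = 5/3)
D = 14 (D = 6*(5/3) + 4 = 10 + 4 = 14)
W*D = -586*14 = -8204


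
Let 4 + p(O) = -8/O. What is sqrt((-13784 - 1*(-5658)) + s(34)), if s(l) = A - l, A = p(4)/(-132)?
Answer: I*sqrt(3949418)/22 ≈ 90.333*I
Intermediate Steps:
p(O) = -4 - 8/O
A = 1/22 (A = (-4 - 8/4)/(-132) = (-4 - 8*1/4)*(-1/132) = (-4 - 2)*(-1/132) = -6*(-1/132) = 1/22 ≈ 0.045455)
s(l) = 1/22 - l
sqrt((-13784 - 1*(-5658)) + s(34)) = sqrt((-13784 - 1*(-5658)) + (1/22 - 1*34)) = sqrt((-13784 + 5658) + (1/22 - 34)) = sqrt(-8126 - 747/22) = sqrt(-179519/22) = I*sqrt(3949418)/22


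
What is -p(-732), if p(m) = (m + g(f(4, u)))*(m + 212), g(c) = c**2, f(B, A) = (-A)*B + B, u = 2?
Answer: -372320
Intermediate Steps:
f(B, A) = B - A*B (f(B, A) = -A*B + B = B - A*B)
p(m) = (16 + m)*(212 + m) (p(m) = (m + (4*(1 - 1*2))**2)*(m + 212) = (m + (4*(1 - 2))**2)*(212 + m) = (m + (4*(-1))**2)*(212 + m) = (m + (-4)**2)*(212 + m) = (m + 16)*(212 + m) = (16 + m)*(212 + m))
-p(-732) = -(3392 + (-732)**2 + 228*(-732)) = -(3392 + 535824 - 166896) = -1*372320 = -372320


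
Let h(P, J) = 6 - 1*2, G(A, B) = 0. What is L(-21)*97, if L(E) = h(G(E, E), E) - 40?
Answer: -3492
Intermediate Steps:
h(P, J) = 4 (h(P, J) = 6 - 2 = 4)
L(E) = -36 (L(E) = 4 - 40 = -36)
L(-21)*97 = -36*97 = -3492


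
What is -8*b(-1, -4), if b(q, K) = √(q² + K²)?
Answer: -8*√17 ≈ -32.985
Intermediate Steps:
b(q, K) = √(K² + q²)
-8*b(-1, -4) = -8*√((-4)² + (-1)²) = -8*√(16 + 1) = -8*√17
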